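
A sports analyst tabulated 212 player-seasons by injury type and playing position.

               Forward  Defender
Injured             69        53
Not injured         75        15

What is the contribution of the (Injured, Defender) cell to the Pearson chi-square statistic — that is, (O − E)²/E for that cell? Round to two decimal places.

Row total (Injured) = 122; column total (Defender) = 68; N = 212.
Expected count E = 122 × 68 / 212 = 39.132.
Contribution = (O − E)²/E = (53 − 39.132)² / 39.132 = 4.91.

4.91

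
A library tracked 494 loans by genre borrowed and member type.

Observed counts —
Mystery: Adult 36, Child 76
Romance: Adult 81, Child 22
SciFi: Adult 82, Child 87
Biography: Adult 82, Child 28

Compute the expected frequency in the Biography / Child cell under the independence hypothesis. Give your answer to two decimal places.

47.43

Row total (Biography) = 110; column total (Child) = 213; grand total N = 494.
Expected count = (row total × column total) / N = 110 × 213 / 494 = 47.43.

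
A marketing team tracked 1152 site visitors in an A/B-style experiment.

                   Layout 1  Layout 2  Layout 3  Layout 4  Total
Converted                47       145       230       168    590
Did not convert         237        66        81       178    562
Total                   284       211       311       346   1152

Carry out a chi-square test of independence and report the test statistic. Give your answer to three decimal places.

227.820

Grand total N = 1152.
Expected counts (row total × column total / N):
  Converted, Layout 1: 590×284/1152 = 145.4514
  Converted, Layout 2: 590×211/1152 = 108.0642
  Converted, Layout 3: 590×311/1152 = 159.2795
  Converted, Layout 4: 590×346/1152 = 177.2049
  Did not convert, Layout 1: 562×284/1152 = 138.5486
  Did not convert, Layout 2: 562×211/1152 = 102.9358
  Did not convert, Layout 3: 562×311/1152 = 151.7205
  Did not convert, Layout 4: 562×346/1152 = 168.7951
Contributions (O − E)²/E:
  (47 − 145.4514)²/145.4514 = 66.6386
  (145 − 108.0642)²/108.0642 = 12.6245
  (230 − 159.2795)²/159.2795 = 31.4001
  (168 − 177.2049)²/177.2049 = 0.4781
  (237 − 138.5486)²/138.5486 = 69.9587
  (66 − 102.9358)²/102.9358 = 13.2534
  (81 − 151.7205)²/151.7205 = 32.9645
  (178 − 168.7951)²/168.7951 = 0.5020
χ² = 66.6386 + 12.6245 + 31.4001 + 0.4781 + 69.9587 + 13.2534 + 32.9645 + 0.5020 = 227.820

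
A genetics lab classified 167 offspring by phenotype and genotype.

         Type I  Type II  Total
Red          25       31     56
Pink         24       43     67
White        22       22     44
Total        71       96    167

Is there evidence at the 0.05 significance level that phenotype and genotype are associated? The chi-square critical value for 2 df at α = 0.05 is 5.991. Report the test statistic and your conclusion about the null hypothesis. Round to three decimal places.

2.341; fail to reject H₀

Grand total N = 167.
Expected counts (row total × column total / N):
  Red, Type I: 56×71/167 = 23.8084
  Red, Type II: 56×96/167 = 32.1916
  Pink, Type I: 67×71/167 = 28.4850
  Pink, Type II: 67×96/167 = 38.5150
  White, Type I: 44×71/167 = 18.7066
  White, Type II: 44×96/167 = 25.2934
Contributions (O − E)²/E:
  (25 − 23.8084)²/23.8084 = 0.0596
  (31 − 32.1916)²/32.1916 = 0.0441
  (24 − 28.4850)²/28.4850 = 0.7062
  (43 − 38.5150)²/38.5150 = 0.5223
  (22 − 18.7066)²/18.7066 = 0.5798
  (22 − 25.2934)²/25.2934 = 0.4288
χ² = 0.0596 + 0.0441 + 0.7062 + 0.5223 + 0.5798 + 0.4288 = 2.341
df = (3−1)(2−1) = 2. Since 2.341 < 5.991, fail to reject the null hypothesis of independence at α = 0.05.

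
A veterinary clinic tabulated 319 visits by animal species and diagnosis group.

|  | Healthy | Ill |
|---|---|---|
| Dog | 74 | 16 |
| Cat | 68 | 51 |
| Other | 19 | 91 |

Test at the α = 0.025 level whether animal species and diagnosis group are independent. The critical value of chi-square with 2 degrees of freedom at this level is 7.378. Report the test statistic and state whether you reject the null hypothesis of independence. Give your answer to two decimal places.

86.91; reject H₀

Row totals: 90, 119, 110. Column totals: 161, 158. Grand total N = 319.
Expected counts (row total × column total / N):
  Dog, Healthy: 90×161/319 = 45.423
  Dog, Ill: 90×158/319 = 44.577
  Cat, Healthy: 119×161/319 = 60.060
  Cat, Ill: 119×158/319 = 58.940
  Other, Healthy: 110×161/319 = 55.517
  Other, Ill: 110×158/319 = 54.483
Contributions (O − E)²/E:
  (74 − 45.423)²/45.423 = 17.9787
  (16 − 44.577)²/44.577 = 18.3199
  (68 − 60.060)²/60.060 = 1.0497
  (51 − 58.940)²/58.940 = 1.0696
  (19 − 55.517)²/55.517 = 24.0195
  (91 − 54.483)²/54.483 = 24.4754
χ² = 17.9787 + 18.3199 + 1.0497 + 1.0696 + 24.0195 + 24.4754 = 86.91
df = (3−1)(2−1) = 2. Since 86.91 > 7.378, reject the null hypothesis of independence at α = 0.025.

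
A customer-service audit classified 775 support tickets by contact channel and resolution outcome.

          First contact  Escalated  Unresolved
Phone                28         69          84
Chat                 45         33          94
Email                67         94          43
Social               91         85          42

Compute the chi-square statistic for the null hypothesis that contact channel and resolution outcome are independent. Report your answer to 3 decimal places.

Row totals: 181, 172, 204, 218. Column totals: 231, 281, 263. Grand total N = 775.
Expected counts (row total × column total / N):
  Phone, First contact: 181×231/775 = 53.9497
  Phone, Escalated: 181×281/775 = 65.6271
  Phone, Unresolved: 181×263/775 = 61.4232
  Chat, First contact: 172×231/775 = 51.2671
  Chat, Escalated: 172×281/775 = 62.3639
  Chat, Unresolved: 172×263/775 = 58.3690
  Email, First contact: 204×231/775 = 60.8052
  Email, Escalated: 204×281/775 = 73.9665
  Email, Unresolved: 204×263/775 = 69.2284
  Social, First contact: 218×231/775 = 64.9781
  Social, Escalated: 218×281/775 = 79.0426
  Social, Unresolved: 218×263/775 = 73.9794
Contributions (O − E)²/E:
  (28 − 53.9497)²/53.9497 = 12.4818
  (69 − 65.6271)²/65.6271 = 0.1733
  (84 − 61.4232)²/61.4232 = 8.2984
  (45 − 51.2671)²/51.2671 = 0.7661
  (33 − 62.3639)²/62.3639 = 13.8259
  (94 − 58.3690)²/58.3690 = 21.7507
  (67 − 60.8052)²/60.8052 = 0.6311
  (94 − 73.9665)²/73.9665 = 5.4260
  (43 − 69.2284)²/69.2284 = 9.9371
  (91 − 64.9781)²/64.9781 = 10.4210
  (85 − 79.0426)²/79.0426 = 0.4490
  (42 − 73.9794)²/73.9794 = 13.8239
χ² = 12.4818 + 0.1733 + 8.2984 + 0.7661 + 13.8259 + 21.7507 + 0.6311 + 5.4260 + 9.9371 + 10.4210 + 0.4490 + 13.8239 = 97.984

97.984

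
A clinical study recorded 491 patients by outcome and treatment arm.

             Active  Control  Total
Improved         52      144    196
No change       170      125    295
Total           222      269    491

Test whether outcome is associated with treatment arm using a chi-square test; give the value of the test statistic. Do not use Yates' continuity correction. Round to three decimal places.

Grand total N = 491.
Expected counts (row total × column total / N):
  Improved, Active: 196×222/491 = 88.6191
  Improved, Control: 196×269/491 = 107.3809
  No change, Active: 295×222/491 = 133.3809
  No change, Control: 295×269/491 = 161.6191
Contributions (O − E)²/E:
  (52 − 88.6191)²/88.6191 = 15.1317
  (144 − 107.3809)²/107.3809 = 12.4879
  (170 − 133.3809)²/133.3809 = 10.0536
  (125 − 161.6191)²/161.6191 = 8.2970
χ² = 15.1317 + 12.4879 + 10.0536 + 8.2970 = 45.970

45.970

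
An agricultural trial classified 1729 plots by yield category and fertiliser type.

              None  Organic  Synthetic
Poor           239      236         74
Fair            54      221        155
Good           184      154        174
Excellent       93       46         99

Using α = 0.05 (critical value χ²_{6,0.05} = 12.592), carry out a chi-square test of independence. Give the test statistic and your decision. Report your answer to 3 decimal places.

Row totals: 549, 430, 512, 238. Column totals: 570, 657, 502. Grand total N = 1729.
Expected counts (row total × column total / N):
  Poor, None: 549×570/1729 = 180.9890
  Poor, Organic: 549×657/1729 = 208.6136
  Poor, Synthetic: 549×502/1729 = 159.3973
  Fair, None: 430×570/1729 = 141.7582
  Fair, Organic: 430×657/1729 = 163.3950
  Fair, Synthetic: 430×502/1729 = 124.8467
  Good, None: 512×570/1729 = 168.7912
  Good, Organic: 512×657/1729 = 194.5541
  Good, Synthetic: 512×502/1729 = 148.6547
  Excellent, None: 238×570/1729 = 78.4615
  Excellent, Organic: 238×657/1729 = 90.4372
  Excellent, Synthetic: 238×502/1729 = 69.1012
Contributions (O − E)²/E:
  (239 − 180.9890)²/180.9890 = 18.5938
  (236 − 208.6136)²/208.6136 = 3.5952
  (74 − 159.3973)²/159.3973 = 45.7517
  (54 − 141.7582)²/141.7582 = 54.3284
  (221 − 163.3950)²/163.3950 = 20.3087
  (155 − 124.8467)²/124.8467 = 7.2827
  (184 − 168.7912)²/168.7912 = 1.3704
  (154 − 194.5541)²/194.5541 = 8.4534
  (174 − 148.6547)²/148.6547 = 4.3213
  (93 − 78.4615)²/78.4615 = 2.6939
  (46 − 90.4372)²/90.4372 = 21.8347
  (99 − 69.1012)²/69.1012 = 12.9367
χ² = 18.5938 + 3.5952 + 45.7517 + 54.3284 + 20.3087 + 7.2827 + 1.3704 + 8.4534 + 4.3213 + 2.6939 + 21.8347 + 12.9367 = 201.471
df = (4−1)(3−1) = 6. Since 201.471 > 12.592, reject the null hypothesis of independence at α = 0.05.

201.471; reject H₀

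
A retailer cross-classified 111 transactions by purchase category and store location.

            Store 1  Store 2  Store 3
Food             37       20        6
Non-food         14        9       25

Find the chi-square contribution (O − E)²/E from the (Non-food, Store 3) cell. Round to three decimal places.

Row total (Non-food) = 48; column total (Store 3) = 31; N = 111.
Expected count E = 48 × 31 / 111 = 13.4054.
Contribution = (O − E)²/E = (25 − 13.4054)² / 13.4054 = 10.028.

10.028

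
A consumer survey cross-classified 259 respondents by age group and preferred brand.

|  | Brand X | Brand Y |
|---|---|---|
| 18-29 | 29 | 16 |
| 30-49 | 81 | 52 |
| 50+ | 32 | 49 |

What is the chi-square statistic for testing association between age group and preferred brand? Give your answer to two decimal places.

11.34

Row totals: 45, 133, 81. Column totals: 142, 117. Grand total N = 259.
Expected counts (row total × column total / N):
  18-29, Brand X: 45×142/259 = 24.672
  18-29, Brand Y: 45×117/259 = 20.328
  30-49, Brand X: 133×142/259 = 72.919
  30-49, Brand Y: 133×117/259 = 60.081
  50+, Brand X: 81×142/259 = 44.409
  50+, Brand Y: 81×117/259 = 36.591
Contributions (O − E)²/E:
  (29 − 24.672)²/24.672 = 0.7592
  (16 − 20.328)²/20.328 = 0.9215
  (81 − 72.919)²/72.919 = 0.8955
  (52 − 60.081)²/60.081 = 1.0869
  (32 − 44.409)²/44.409 = 3.4674
  (49 − 36.591)²/36.591 = 4.2082
χ² = 0.7592 + 0.9215 + 0.8955 + 1.0869 + 3.4674 + 4.2082 = 11.34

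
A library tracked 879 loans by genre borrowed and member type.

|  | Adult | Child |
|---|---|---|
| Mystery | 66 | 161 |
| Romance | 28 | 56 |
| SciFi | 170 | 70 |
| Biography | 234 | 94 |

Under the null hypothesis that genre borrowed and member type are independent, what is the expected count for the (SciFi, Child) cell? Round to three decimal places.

104.027

Row total (SciFi) = 240; column total (Child) = 381; grand total N = 879.
Expected count = (row total × column total) / N = 240 × 381 / 879 = 104.027.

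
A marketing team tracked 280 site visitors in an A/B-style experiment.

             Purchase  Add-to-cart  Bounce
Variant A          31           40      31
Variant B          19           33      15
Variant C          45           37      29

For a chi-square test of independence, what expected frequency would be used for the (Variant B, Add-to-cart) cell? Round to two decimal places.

Row total (Variant B) = 67; column total (Add-to-cart) = 110; grand total N = 280.
Expected count = (row total × column total) / N = 67 × 110 / 280 = 26.32.

26.32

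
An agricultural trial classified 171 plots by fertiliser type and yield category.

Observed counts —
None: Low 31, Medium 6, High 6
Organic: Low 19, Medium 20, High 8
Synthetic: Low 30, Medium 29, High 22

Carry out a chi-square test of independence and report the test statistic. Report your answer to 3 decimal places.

Row totals: 43, 47, 81. Column totals: 80, 55, 36. Grand total N = 171.
Expected counts (row total × column total / N):
  None, Low: 43×80/171 = 20.1170
  None, Medium: 43×55/171 = 13.8304
  None, High: 43×36/171 = 9.0526
  Organic, Low: 47×80/171 = 21.9883
  Organic, Medium: 47×55/171 = 15.1170
  Organic, High: 47×36/171 = 9.8947
  Synthetic, Low: 81×80/171 = 37.8947
  Synthetic, Medium: 81×55/171 = 26.0526
  Synthetic, High: 81×36/171 = 17.0526
Contributions (O − E)²/E:
  (31 − 20.1170)²/20.1170 = 5.8875
  (6 − 13.8304)²/13.8304 = 4.4334
  (6 − 9.0526)²/9.0526 = 1.0294
  (19 − 21.9883)²/21.9883 = 0.4061
  (20 − 15.1170)²/15.1170 = 1.5773
  (8 − 9.8947)²/9.8947 = 0.3628
  (30 − 37.8947)²/37.8947 = 1.6447
  (29 − 26.0526)²/26.0526 = 0.3334
  (22 − 17.0526)²/17.0526 = 1.4354
χ² = 5.8875 + 4.4334 + 1.0294 + 0.4061 + 1.5773 + 0.3628 + 1.6447 + 0.3334 + 1.4354 = 17.110

17.110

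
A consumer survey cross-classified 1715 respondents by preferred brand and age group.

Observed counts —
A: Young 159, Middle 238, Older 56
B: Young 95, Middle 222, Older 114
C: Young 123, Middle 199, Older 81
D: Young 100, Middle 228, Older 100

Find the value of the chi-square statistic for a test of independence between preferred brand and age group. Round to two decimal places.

42.47

Row totals: 453, 431, 403, 428. Column totals: 477, 887, 351. Grand total N = 1715.
Expected counts (row total × column total / N):
  A, Young: 453×477/1715 = 125.99475
  A, Middle: 453×887/1715 = 234.29213
  A, Older: 453×351/1715 = 92.71312
  B, Young: 431×477/1715 = 119.87580
  B, Middle: 431×887/1715 = 222.91370
  B, Older: 431×351/1715 = 88.21050
  C, Young: 403×477/1715 = 112.08805
  C, Middle: 403×887/1715 = 208.43207
  C, Older: 403×351/1715 = 82.47988
  D, Young: 428×477/1715 = 119.04140
  D, Middle: 428×887/1715 = 221.36210
  D, Older: 428×351/1715 = 87.59650
Contributions (O − E)²/E:
  (159 − 125.99475)²/125.99475 = 8.6460
  (238 − 234.29213)²/234.29213 = 0.0587
  (56 − 92.71312)²/92.71312 = 14.5379
  (95 − 119.87580)²/119.87580 = 5.1621
  (222 − 222.91370)²/222.91370 = 0.0037
  (114 − 88.21050)²/88.21050 = 7.5399
  (123 − 112.08805)²/112.08805 = 1.0623
  (199 − 208.43207)²/208.43207 = 0.4268
  (81 − 82.47988)²/82.47988 = 0.0266
  (100 − 119.04140)²/119.04140 = 3.0458
  (228 − 221.36210)²/221.36210 = 0.1990
  (100 − 87.59650)²/87.59650 = 1.7563
χ² = 8.6460 + 0.0587 + 14.5379 + 5.1621 + 0.0037 + 7.5399 + 1.0623 + 0.4268 + 0.0266 + 3.0458 + 0.1990 + 1.7563 = 42.47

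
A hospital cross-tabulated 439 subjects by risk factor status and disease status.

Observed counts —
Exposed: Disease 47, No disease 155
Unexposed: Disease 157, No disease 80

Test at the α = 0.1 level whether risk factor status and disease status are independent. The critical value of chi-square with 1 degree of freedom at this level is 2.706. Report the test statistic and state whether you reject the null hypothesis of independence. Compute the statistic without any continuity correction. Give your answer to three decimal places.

80.974; reject H₀

Row totals: 202, 237. Column totals: 204, 235. Grand total N = 439.
Expected counts (row total × column total / N):
  Exposed, Disease: 202×204/439 = 93.8679
  Exposed, No disease: 202×235/439 = 108.1321
  Unexposed, Disease: 237×204/439 = 110.1321
  Unexposed, No disease: 237×235/439 = 126.8679
Contributions (O − E)²/E:
  (47 − 93.8679)²/93.8679 = 23.4010
  (155 − 108.1321)²/108.1321 = 20.3140
  (157 − 110.1321)²/110.1321 = 19.9451
  (80 − 126.8679)²/126.8679 = 17.3141
χ² = 23.4010 + 20.3140 + 19.9451 + 17.3141 = 80.974
df = (2−1)(2−1) = 1. Since 80.974 > 2.706, reject the null hypothesis of independence at α = 0.1.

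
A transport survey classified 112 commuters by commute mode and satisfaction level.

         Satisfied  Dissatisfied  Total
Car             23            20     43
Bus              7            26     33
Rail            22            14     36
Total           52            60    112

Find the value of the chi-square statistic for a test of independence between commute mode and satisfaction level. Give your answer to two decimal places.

Grand total N = 112.
Expected counts (row total × column total / N):
  Car, Satisfied: 43×52/112 = 19.964
  Car, Dissatisfied: 43×60/112 = 23.036
  Bus, Satisfied: 33×52/112 = 15.321
  Bus, Dissatisfied: 33×60/112 = 17.679
  Rail, Satisfied: 36×52/112 = 16.714
  Rail, Dissatisfied: 36×60/112 = 19.286
Contributions (O − E)²/E:
  (23 − 19.964)²/19.964 = 0.4617
  (20 − 23.036)²/23.036 = 0.4001
  (7 − 15.321)²/15.321 = 4.5192
  (26 − 17.679)²/17.679 = 3.9165
  (22 − 16.714)²/16.714 = 1.6718
  (14 − 19.286)²/19.286 = 1.4488
χ² = 0.4617 + 0.4001 + 4.5192 + 3.9165 + 1.6718 + 1.4488 = 12.42

12.42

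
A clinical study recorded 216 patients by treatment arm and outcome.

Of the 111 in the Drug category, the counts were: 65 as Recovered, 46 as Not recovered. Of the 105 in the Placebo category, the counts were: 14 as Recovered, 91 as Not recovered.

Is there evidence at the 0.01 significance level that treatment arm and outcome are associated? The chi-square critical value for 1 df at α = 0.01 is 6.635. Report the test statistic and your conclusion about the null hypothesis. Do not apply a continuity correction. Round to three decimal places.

Row totals: 111, 105. Column totals: 79, 137. Grand total N = 216.
Expected counts (row total × column total / N):
  Drug, Recovered: 111×79/216 = 40.5972
  Drug, Not recovered: 111×137/216 = 70.4028
  Placebo, Recovered: 105×79/216 = 38.4028
  Placebo, Not recovered: 105×137/216 = 66.5972
Contributions (O − E)²/E:
  (65 − 40.5972)²/40.5972 = 14.6684
  (46 − 70.4028)²/70.4028 = 8.4584
  (14 − 38.4028)²/38.4028 = 15.5066
  (91 − 66.5972)²/66.5972 = 8.9418
χ² = 14.6684 + 8.4584 + 15.5066 + 8.9418 = 47.575
df = (2−1)(2−1) = 1. Since 47.575 > 6.635, reject the null hypothesis of independence at α = 0.01.

47.575; reject H₀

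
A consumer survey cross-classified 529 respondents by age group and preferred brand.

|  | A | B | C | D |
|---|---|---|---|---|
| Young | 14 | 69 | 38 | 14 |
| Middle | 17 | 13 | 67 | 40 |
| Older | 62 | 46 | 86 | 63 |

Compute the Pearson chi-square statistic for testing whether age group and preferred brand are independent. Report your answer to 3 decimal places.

Row totals: 135, 137, 257. Column totals: 93, 128, 191, 117. Grand total N = 529.
Expected counts (row total × column total / N):
  Young, A: 135×93/529 = 23.7335
  Young, B: 135×128/529 = 32.6654
  Young, C: 135×191/529 = 48.7429
  Young, D: 135×117/529 = 29.8582
  Middle, A: 137×93/529 = 24.0851
  Middle, B: 137×128/529 = 33.1493
  Middle, C: 137×191/529 = 49.4650
  Middle, D: 137×117/529 = 30.3006
  Older, A: 257×93/529 = 45.1815
  Older, B: 257×128/529 = 62.1853
  Older, C: 257×191/529 = 92.7921
  Older, D: 257×117/529 = 56.8412
Contributions (O − E)²/E:
  (14 − 23.7335)²/23.7335 = 3.9919
  (69 − 32.6654)²/32.6654 = 40.4159
  (38 − 48.7429)²/48.7429 = 2.3677
  (14 − 29.8582)²/29.8582 = 8.4226
  (17 − 24.0851)²/24.0851 = 2.0842
  (13 − 33.1493)²/33.1493 = 12.2474
  (67 − 49.4650)²/49.4650 = 6.2160
  (40 − 30.3006)²/30.3006 = 3.1048
  (62 − 45.1815)²/45.1815 = 6.2606
  (46 − 62.1853)²/62.1853 = 4.2126
  (86 − 92.7921)²/92.7921 = 0.4972
  (63 − 56.8412)²/56.8412 = 0.6673
χ² = 3.9919 + 40.4159 + 2.3677 + 8.4226 + 2.0842 + 12.2474 + 6.2160 + 3.1048 + 6.2606 + 4.2126 + 0.4972 + 0.6673 = 90.488

90.488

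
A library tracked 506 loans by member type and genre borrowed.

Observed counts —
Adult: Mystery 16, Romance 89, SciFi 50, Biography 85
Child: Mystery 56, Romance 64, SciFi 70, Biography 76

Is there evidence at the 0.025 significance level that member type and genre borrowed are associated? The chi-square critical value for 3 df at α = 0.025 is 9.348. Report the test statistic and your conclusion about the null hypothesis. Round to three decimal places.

Row totals: 240, 266. Column totals: 72, 153, 120, 161. Grand total N = 506.
Expected counts (row total × column total / N):
  Adult, Mystery: 240×72/506 = 34.1502
  Adult, Romance: 240×153/506 = 72.5692
  Adult, SciFi: 240×120/506 = 56.9170
  Adult, Biography: 240×161/506 = 76.3636
  Child, Mystery: 266×72/506 = 37.8498
  Child, Romance: 266×153/506 = 80.4308
  Child, SciFi: 266×120/506 = 63.0830
  Child, Biography: 266×161/506 = 84.6364
Contributions (O − E)²/E:
  (16 − 34.1502)²/34.1502 = 9.6465
  (89 − 72.5692)²/72.5692 = 3.7202
  (50 − 56.9170)²/56.9170 = 0.8406
  (85 − 76.3636)²/76.3636 = 0.9767
  (56 − 37.8498)²/37.8498 = 8.7036
  (64 − 80.4308)²/80.4308 = 3.3566
  (70 − 63.0830)²/63.0830 = 0.7584
  (76 − 84.6364)²/84.6364 = 0.8813
χ² = 9.6465 + 3.7202 + 0.8406 + 0.9767 + 8.7036 + 3.3566 + 0.7584 + 0.8813 = 28.884
df = (2−1)(4−1) = 3. Since 28.884 > 9.348, reject the null hypothesis of independence at α = 0.025.

28.884; reject H₀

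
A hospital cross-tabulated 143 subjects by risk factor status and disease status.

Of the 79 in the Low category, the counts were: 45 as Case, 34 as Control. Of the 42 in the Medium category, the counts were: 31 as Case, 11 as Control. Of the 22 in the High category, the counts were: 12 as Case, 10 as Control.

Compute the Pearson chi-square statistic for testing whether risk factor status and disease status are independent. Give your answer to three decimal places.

3.826

Row totals: 79, 42, 22. Column totals: 88, 55. Grand total N = 143.
Expected counts (row total × column total / N):
  Low, Case: 79×88/143 = 48.6154
  Low, Control: 79×55/143 = 30.3846
  Medium, Case: 42×88/143 = 25.8462
  Medium, Control: 42×55/143 = 16.1538
  High, Case: 22×88/143 = 13.5385
  High, Control: 22×55/143 = 8.4615
Contributions (O − E)²/E:
  (45 − 48.6154)²/48.6154 = 0.2689
  (34 − 30.3846)²/30.3846 = 0.4302
  (31 − 25.8462)²/25.8462 = 1.0277
  (11 − 16.1538)²/16.1538 = 1.6443
  (12 − 13.5385)²/13.5385 = 0.1748
  (10 − 8.4615)²/8.4615 = 0.2797
χ² = 0.2689 + 0.4302 + 1.0277 + 1.6443 + 0.1748 + 0.2797 = 3.826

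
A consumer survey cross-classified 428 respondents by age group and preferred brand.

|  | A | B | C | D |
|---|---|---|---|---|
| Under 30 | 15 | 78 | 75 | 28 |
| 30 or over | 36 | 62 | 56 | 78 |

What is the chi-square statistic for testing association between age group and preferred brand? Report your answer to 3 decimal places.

Row totals: 196, 232. Column totals: 51, 140, 131, 106. Grand total N = 428.
Expected counts (row total × column total / N):
  Under 30, A: 196×51/428 = 23.3551
  Under 30, B: 196×140/428 = 64.1121
  Under 30, C: 196×131/428 = 59.9907
  Under 30, D: 196×106/428 = 48.5421
  30 or over, A: 232×51/428 = 27.6449
  30 or over, B: 232×140/428 = 75.8879
  30 or over, C: 232×131/428 = 71.0093
  30 or over, D: 232×106/428 = 57.4579
Contributions (O − E)²/E:
  (15 − 23.3551)²/23.3551 = 2.9890
  (78 − 64.1121)²/64.1121 = 3.0084
  (75 − 59.9907)²/59.9907 = 3.7552
  (28 − 48.5421)²/48.5421 = 8.6930
  (36 − 27.6449)²/27.6449 = 2.5252
  (62 − 75.8879)²/75.8879 = 2.5416
  (56 − 71.0093)²/71.0093 = 3.1725
  (78 − 57.4579)²/57.4579 = 7.3441
χ² = 2.9890 + 3.0084 + 3.7552 + 8.6930 + 2.5252 + 2.5416 + 3.1725 + 7.3441 = 34.029

34.029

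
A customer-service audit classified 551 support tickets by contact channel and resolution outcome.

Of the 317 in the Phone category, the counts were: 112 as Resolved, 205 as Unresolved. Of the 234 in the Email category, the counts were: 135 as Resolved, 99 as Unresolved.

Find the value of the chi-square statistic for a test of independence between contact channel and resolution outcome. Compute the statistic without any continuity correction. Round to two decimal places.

27.22

Row totals: 317, 234. Column totals: 247, 304. Grand total N = 551.
Expected counts (row total × column total / N):
  Phone, Resolved: 317×247/551 = 142.103
  Phone, Unresolved: 317×304/551 = 174.897
  Email, Resolved: 234×247/551 = 104.897
  Email, Unresolved: 234×304/551 = 129.103
Contributions (O − E)²/E:
  (112 − 142.103)²/142.103 = 6.3770
  (205 − 174.897)²/174.897 = 5.1813
  (135 − 104.897)²/104.897 = 8.6389
  (99 − 129.103)²/129.103 = 7.0191
χ² = 6.3770 + 5.1813 + 8.6389 + 7.0191 = 27.22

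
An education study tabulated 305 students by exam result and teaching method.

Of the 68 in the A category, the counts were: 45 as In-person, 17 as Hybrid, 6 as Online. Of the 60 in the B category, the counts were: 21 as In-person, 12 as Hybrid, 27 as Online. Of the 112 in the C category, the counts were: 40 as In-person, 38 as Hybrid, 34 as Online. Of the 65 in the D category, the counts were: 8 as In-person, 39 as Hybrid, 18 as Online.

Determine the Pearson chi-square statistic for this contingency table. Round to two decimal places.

Row totals: 68, 60, 112, 65. Column totals: 114, 106, 85. Grand total N = 305.
Expected counts (row total × column total / N):
  A, In-person: 68×114/305 = 25.416
  A, Hybrid: 68×106/305 = 23.633
  A, Online: 68×85/305 = 18.951
  B, In-person: 60×114/305 = 22.426
  B, Hybrid: 60×106/305 = 20.852
  B, Online: 60×85/305 = 16.721
  C, In-person: 112×114/305 = 41.862
  C, Hybrid: 112×106/305 = 38.925
  C, Online: 112×85/305 = 31.213
  D, In-person: 65×114/305 = 24.295
  D, Hybrid: 65×106/305 = 22.590
  D, Online: 65×85/305 = 18.115
Contributions (O − E)²/E:
  (45 − 25.416)²/25.416 = 15.0902
  (17 − 23.633)²/23.633 = 1.8617
  (6 − 18.951)²/18.951 = 8.8506
  (21 − 22.426)²/22.426 = 0.0907
  (12 − 20.852)²/20.852 = 3.7578
  (27 − 16.721)²/16.721 = 6.3189
  (40 − 41.862)²/41.862 = 0.0828
  (38 − 38.925)²/38.925 = 0.0220
  (34 − 31.213)²/31.213 = 0.2489
  (8 − 24.295)²/24.295 = 10.9293
  (39 − 22.590)²/22.590 = 11.9207
  (18 − 18.115)²/18.115 = 0.0007
χ² = 15.0902 + 1.8617 + 8.8506 + 0.0907 + 3.7578 + 6.3189 + 0.0828 + 0.0220 + 0.2489 + 10.9293 + 11.9207 + 0.0007 = 59.17

59.17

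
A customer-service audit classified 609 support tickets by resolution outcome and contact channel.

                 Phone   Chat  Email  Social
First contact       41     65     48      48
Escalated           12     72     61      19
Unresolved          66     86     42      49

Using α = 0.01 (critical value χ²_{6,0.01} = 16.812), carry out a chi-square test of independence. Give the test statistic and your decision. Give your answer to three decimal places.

46.481; reject H₀

Row totals: 202, 164, 243. Column totals: 119, 223, 151, 116. Grand total N = 609.
Expected counts (row total × column total / N):
  First contact, Phone: 202×119/609 = 39.471264
  First contact, Chat: 202×223/609 = 73.967159
  First contact, Email: 202×151/609 = 50.085386
  First contact, Social: 202×116/609 = 38.476190
  Escalated, Phone: 164×119/609 = 32.045977
  Escalated, Chat: 164×223/609 = 60.052545
  Escalated, Email: 164×151/609 = 40.663383
  Escalated, Social: 164×116/609 = 31.238095
  Unresolved, Phone: 243×119/609 = 47.482759
  Unresolved, Chat: 243×223/609 = 88.980296
  Unresolved, Email: 243×151/609 = 60.251232
  Unresolved, Social: 243×116/609 = 46.285714
Contributions (O − E)²/E:
  (41 − 39.471264)²/39.471264 = 0.0592
  (65 − 73.967159)²/73.967159 = 1.0871
  (48 − 50.085386)²/50.085386 = 0.0868
  (48 − 38.476190)²/38.476190 = 2.3574
  (12 − 32.045977)²/32.045977 = 12.5395
  (72 − 60.052545)²/60.052545 = 2.3769
  (61 − 40.663383)²/40.663383 = 10.1708
  (19 − 31.238095)²/31.238095 = 4.7945
  (66 − 47.482759)²/47.482759 = 7.2213
  (86 − 88.980296)²/88.980296 = 0.0998
  (42 − 60.251232)²/60.251232 = 5.5286
  (49 − 46.285714)²/46.285714 = 0.1592
χ² = 0.0592 + 1.0871 + 0.0868 + 2.3574 + 12.5395 + 2.3769 + 10.1708 + 4.7945 + 7.2213 + 0.0998 + 5.5286 + 0.1592 = 46.481
df = (3−1)(4−1) = 6. Since 46.481 > 16.812, reject the null hypothesis of independence at α = 0.01.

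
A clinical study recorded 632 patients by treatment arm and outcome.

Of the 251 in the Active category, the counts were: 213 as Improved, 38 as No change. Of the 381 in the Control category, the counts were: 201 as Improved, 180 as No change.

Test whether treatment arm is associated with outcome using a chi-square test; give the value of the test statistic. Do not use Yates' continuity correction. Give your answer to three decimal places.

69.023

Row totals: 251, 381. Column totals: 414, 218. Grand total N = 632.
Expected counts (row total × column total / N):
  Active, Improved: 251×414/632 = 164.420886
  Active, No change: 251×218/632 = 86.579114
  Control, Improved: 381×414/632 = 249.579114
  Control, No change: 381×218/632 = 131.420886
Contributions (O − E)²/E:
  (213 − 164.420886)²/164.420886 = 14.3530
  (38 − 86.579114)²/86.579114 = 27.2575
  (201 − 249.579114)²/249.579114 = 9.4556
  (180 − 131.420886)²/131.420886 = 17.9570
χ² = 14.3530 + 27.2575 + 9.4556 + 17.9570 = 69.023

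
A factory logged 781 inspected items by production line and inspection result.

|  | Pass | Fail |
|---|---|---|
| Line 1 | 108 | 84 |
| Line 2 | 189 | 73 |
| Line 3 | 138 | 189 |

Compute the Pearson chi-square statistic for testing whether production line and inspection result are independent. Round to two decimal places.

52.86

Row totals: 192, 262, 327. Column totals: 435, 346. Grand total N = 781.
Expected counts (row total × column total / N):
  Line 1, Pass: 192×435/781 = 106.940
  Line 1, Fail: 192×346/781 = 85.060
  Line 2, Pass: 262×435/781 = 145.928
  Line 2, Fail: 262×346/781 = 116.072
  Line 3, Pass: 327×435/781 = 182.132
  Line 3, Fail: 327×346/781 = 144.868
Contributions (O − E)²/E:
  (108 − 106.940)²/106.940 = 0.0105
  (84 − 85.060)²/85.060 = 0.0132
  (189 − 145.928)²/145.928 = 12.7131
  (73 − 116.072)²/116.072 = 15.9832
  (138 − 182.132)²/182.132 = 10.6935
  (189 − 144.868)²/144.868 = 13.4442
χ² = 0.0105 + 0.0132 + 12.7131 + 15.9832 + 10.6935 + 13.4442 = 52.86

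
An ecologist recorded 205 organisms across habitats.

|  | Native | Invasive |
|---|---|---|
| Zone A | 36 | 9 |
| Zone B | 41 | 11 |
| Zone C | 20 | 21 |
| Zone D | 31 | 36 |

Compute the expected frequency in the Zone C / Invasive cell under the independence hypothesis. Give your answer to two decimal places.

15.40

Row total (Zone C) = 41; column total (Invasive) = 77; grand total N = 205.
Expected count = (row total × column total) / N = 41 × 77 / 205 = 15.40.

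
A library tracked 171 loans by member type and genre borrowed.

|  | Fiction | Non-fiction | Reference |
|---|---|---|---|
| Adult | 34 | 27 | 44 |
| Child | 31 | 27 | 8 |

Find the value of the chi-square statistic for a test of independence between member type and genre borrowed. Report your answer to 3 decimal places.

17.054

Row totals: 105, 66. Column totals: 65, 54, 52. Grand total N = 171.
Expected counts (row total × column total / N):
  Adult, Fiction: 105×65/171 = 39.9123
  Adult, Non-fiction: 105×54/171 = 33.1579
  Adult, Reference: 105×52/171 = 31.9298
  Child, Fiction: 66×65/171 = 25.0877
  Child, Non-fiction: 66×54/171 = 20.8421
  Child, Reference: 66×52/171 = 20.0702
Contributions (O − E)²/E:
  (34 − 39.9123)²/39.9123 = 0.8758
  (27 − 33.1579)²/33.1579 = 1.1436
  (44 − 31.9298)²/31.9298 = 4.5628
  (31 − 25.0877)²/25.0877 = 1.3933
  (27 − 20.8421)²/20.8421 = 1.8194
  (8 − 20.0702)²/20.0702 = 7.2590
χ² = 0.8758 + 1.1436 + 4.5628 + 1.3933 + 1.8194 + 7.2590 = 17.054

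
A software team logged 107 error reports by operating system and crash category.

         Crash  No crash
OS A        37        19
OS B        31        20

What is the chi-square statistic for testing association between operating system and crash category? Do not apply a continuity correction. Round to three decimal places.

Row totals: 56, 51. Column totals: 68, 39. Grand total N = 107.
Expected counts (row total × column total / N):
  OS A, Crash: 56×68/107 = 35.5888
  OS A, No crash: 56×39/107 = 20.4112
  OS B, Crash: 51×68/107 = 32.4112
  OS B, No crash: 51×39/107 = 18.5888
Contributions (O − E)²/E:
  (37 − 35.5888)²/35.5888 = 0.0560
  (19 − 20.4112)²/20.4112 = 0.0976
  (31 − 32.4112)²/32.4112 = 0.0614
  (20 − 18.5888)²/18.5888 = 0.1071
χ² = 0.0560 + 0.0976 + 0.0614 + 0.1071 = 0.322

0.322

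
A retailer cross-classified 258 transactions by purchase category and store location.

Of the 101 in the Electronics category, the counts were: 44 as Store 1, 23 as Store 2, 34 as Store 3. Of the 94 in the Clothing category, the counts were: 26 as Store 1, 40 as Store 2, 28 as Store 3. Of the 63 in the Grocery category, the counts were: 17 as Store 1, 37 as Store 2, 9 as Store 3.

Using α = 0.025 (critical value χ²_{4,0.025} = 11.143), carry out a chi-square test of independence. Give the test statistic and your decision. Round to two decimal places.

Row totals: 101, 94, 63. Column totals: 87, 100, 71. Grand total N = 258.
Expected counts (row total × column total / N):
  Electronics, Store 1: 101×87/258 = 34.058
  Electronics, Store 2: 101×100/258 = 39.147
  Electronics, Store 3: 101×71/258 = 27.795
  Clothing, Store 1: 94×87/258 = 31.698
  Clothing, Store 2: 94×100/258 = 36.434
  Clothing, Store 3: 94×71/258 = 25.868
  Grocery, Store 1: 63×87/258 = 21.244
  Grocery, Store 2: 63×100/258 = 24.419
  Grocery, Store 3: 63×71/258 = 17.337
Contributions (O − E)²/E:
  (44 − 34.058)²/34.058 = 2.9022
  (23 − 39.147)²/39.147 = 6.6602
  (34 − 27.795)²/27.795 = 1.3852
  (26 − 31.698)²/31.698 = 1.0243
  (40 − 36.434)²/36.434 = 0.3490
  (28 − 25.868)²/25.868 = 0.1757
  (17 − 21.244)²/21.244 = 0.8478
  (37 − 24.419)²/24.419 = 6.4819
  (9 − 17.337)²/17.337 = 4.0091
χ² = 2.9022 + 6.6602 + 1.3852 + 1.0243 + 0.3490 + 0.1757 + 0.8478 + 6.4819 + 4.0091 = 23.84
df = (3−1)(3−1) = 4. Since 23.84 > 11.143, reject the null hypothesis of independence at α = 0.025.

23.84; reject H₀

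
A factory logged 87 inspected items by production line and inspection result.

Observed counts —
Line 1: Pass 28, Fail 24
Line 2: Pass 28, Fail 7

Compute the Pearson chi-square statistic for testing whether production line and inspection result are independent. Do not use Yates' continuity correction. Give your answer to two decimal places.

6.24

Row totals: 52, 35. Column totals: 56, 31. Grand total N = 87.
Expected counts (row total × column total / N):
  Line 1, Pass: 52×56/87 = 33.471
  Line 1, Fail: 52×31/87 = 18.529
  Line 2, Pass: 35×56/87 = 22.529
  Line 2, Fail: 35×31/87 = 12.471
Contributions (O − E)²/E:
  (28 − 33.471)²/33.471 = 0.8943
  (24 − 18.529)²/18.529 = 1.6154
  (28 − 22.529)²/22.529 = 1.3286
  (7 − 12.471)²/12.471 = 2.4001
χ² = 0.8943 + 1.6154 + 1.3286 + 2.4001 = 6.24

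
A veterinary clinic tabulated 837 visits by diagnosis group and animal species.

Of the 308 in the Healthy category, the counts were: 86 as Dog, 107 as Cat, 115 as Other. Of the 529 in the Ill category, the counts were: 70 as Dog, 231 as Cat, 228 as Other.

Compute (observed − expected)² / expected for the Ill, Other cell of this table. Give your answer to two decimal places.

Row total (Ill) = 529; column total (Other) = 343; N = 837.
Expected count E = 529 × 343 / 837 = 216.783.
Contribution = (O − E)²/E = (228 − 216.783)² / 216.783 = 0.58.

0.58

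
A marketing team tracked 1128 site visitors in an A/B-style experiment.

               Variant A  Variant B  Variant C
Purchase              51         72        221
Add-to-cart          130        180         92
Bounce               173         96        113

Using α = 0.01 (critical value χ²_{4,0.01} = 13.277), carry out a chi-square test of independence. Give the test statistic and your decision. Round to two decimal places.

188.20; reject H₀

Row totals: 344, 402, 382. Column totals: 354, 348, 426. Grand total N = 1128.
Expected counts (row total × column total / N):
  Purchase, Variant A: 344×354/1128 = 107.957
  Purchase, Variant B: 344×348/1128 = 106.128
  Purchase, Variant C: 344×426/1128 = 129.915
  Add-to-cart, Variant A: 402×354/1128 = 126.160
  Add-to-cart, Variant B: 402×348/1128 = 124.021
  Add-to-cart, Variant C: 402×426/1128 = 151.819
  Bounce, Variant A: 382×354/1128 = 119.883
  Bounce, Variant B: 382×348/1128 = 117.851
  Bounce, Variant C: 382×426/1128 = 144.266
Contributions (O − E)²/E:
  (51 − 107.957)²/107.957 = 30.0499
  (72 − 106.128)²/106.128 = 10.9747
  (221 − 129.915)²/129.915 = 63.8608
  (130 − 126.160)²/126.160 = 0.1169
  (180 − 124.021)²/124.021 = 25.2671
  (92 − 151.819)²/151.819 = 23.5696
  (173 − 119.883)²/119.883 = 23.5347
  (96 − 117.851)²/117.851 = 4.0514
  (113 − 144.266)²/144.266 = 6.7761
χ² = 30.0499 + 10.9747 + 63.8608 + 0.1169 + 25.2671 + 23.5696 + 23.5347 + 4.0514 + 6.7761 = 188.20
df = (3−1)(3−1) = 4. Since 188.20 > 13.277, reject the null hypothesis of independence at α = 0.01.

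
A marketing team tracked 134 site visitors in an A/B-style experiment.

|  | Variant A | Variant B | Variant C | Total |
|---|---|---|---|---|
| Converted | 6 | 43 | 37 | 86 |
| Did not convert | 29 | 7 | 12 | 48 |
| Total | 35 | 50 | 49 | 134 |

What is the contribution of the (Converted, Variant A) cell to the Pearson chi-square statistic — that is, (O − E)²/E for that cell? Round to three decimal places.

Row total (Converted) = 86; column total (Variant A) = 35; N = 134.
Expected count E = 86 × 35 / 134 = 22.4627.
Contribution = (O − E)²/E = (6 − 22.4627)² / 22.4627 = 12.065.

12.065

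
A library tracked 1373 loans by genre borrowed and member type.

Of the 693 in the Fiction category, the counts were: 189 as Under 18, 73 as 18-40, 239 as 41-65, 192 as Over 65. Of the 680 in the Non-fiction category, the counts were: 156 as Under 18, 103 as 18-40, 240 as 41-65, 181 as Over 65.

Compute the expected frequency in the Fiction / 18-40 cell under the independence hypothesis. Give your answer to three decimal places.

Row total (Fiction) = 693; column total (18-40) = 176; grand total N = 1373.
Expected count = (row total × column total) / N = 693 × 176 / 1373 = 88.833.

88.833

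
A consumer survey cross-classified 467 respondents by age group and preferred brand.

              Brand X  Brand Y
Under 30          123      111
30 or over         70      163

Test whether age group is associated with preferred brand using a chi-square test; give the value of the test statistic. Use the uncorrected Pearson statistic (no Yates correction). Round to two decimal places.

24.42

Row totals: 234, 233. Column totals: 193, 274. Grand total N = 467.
Expected counts (row total × column total / N):
  Under 30, Brand X: 234×193/467 = 96.707
  Under 30, Brand Y: 234×274/467 = 137.293
  30 or over, Brand X: 233×193/467 = 96.293
  30 or over, Brand Y: 233×274/467 = 136.707
Contributions (O − E)²/E:
  (123 − 96.707)²/96.707 = 7.1486
  (111 − 137.293)²/137.293 = 5.0354
  (70 − 96.293)²/96.293 = 7.1794
  (163 − 136.707)²/136.707 = 5.0570
χ² = 7.1486 + 5.0354 + 7.1794 + 5.0570 = 24.42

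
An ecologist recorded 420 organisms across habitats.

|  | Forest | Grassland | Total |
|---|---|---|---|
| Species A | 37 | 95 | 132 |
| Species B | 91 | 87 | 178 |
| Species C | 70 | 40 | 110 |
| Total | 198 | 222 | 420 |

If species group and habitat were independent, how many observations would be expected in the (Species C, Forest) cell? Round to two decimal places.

Row total (Species C) = 110; column total (Forest) = 198; grand total N = 420.
Expected count = (row total × column total) / N = 110 × 198 / 420 = 51.86.

51.86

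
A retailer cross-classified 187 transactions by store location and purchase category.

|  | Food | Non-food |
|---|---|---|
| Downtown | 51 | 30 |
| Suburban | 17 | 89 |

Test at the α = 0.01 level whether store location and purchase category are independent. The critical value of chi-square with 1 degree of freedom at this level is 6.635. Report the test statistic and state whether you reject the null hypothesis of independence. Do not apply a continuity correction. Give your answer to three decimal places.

43.691; reject H₀

Row totals: 81, 106. Column totals: 68, 119. Grand total N = 187.
Expected counts (row total × column total / N):
  Downtown, Food: 81×68/187 = 29.4545
  Downtown, Non-food: 81×119/187 = 51.5455
  Suburban, Food: 106×68/187 = 38.5455
  Suburban, Non-food: 106×119/187 = 67.4545
Contributions (O − E)²/E:
  (51 − 29.4545)²/29.4545 = 15.7602
  (30 − 51.5455)²/51.5455 = 9.0058
  (17 − 38.5455)²/38.5455 = 12.0431
  (89 − 67.4545)²/67.4545 = 6.8818
χ² = 15.7602 + 9.0058 + 12.0431 + 6.8818 = 43.691
df = (2−1)(2−1) = 1. Since 43.691 > 6.635, reject the null hypothesis of independence at α = 0.01.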